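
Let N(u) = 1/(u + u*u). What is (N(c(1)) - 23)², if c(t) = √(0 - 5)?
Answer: (5336*√5 + 10811*I)/(10*(√5 + 2*I)) ≈ 536.69 + 3.4535*I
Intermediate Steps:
c(t) = I*√5 (c(t) = √(-5) = I*√5)
N(u) = 1/(u + u²)
(N(c(1)) - 23)² = (1/(((I*√5))*(1 + I*√5)) - 23)² = ((-I*√5/5)/(1 + I*√5) - 23)² = (-I*√5/(5*(1 + I*√5)) - 23)² = (-23 - I*√5/(5*(1 + I*√5)))²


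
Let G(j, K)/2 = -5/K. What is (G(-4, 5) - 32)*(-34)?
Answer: 1156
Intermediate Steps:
G(j, K) = -10/K (G(j, K) = 2*(-5/K) = -10/K)
(G(-4, 5) - 32)*(-34) = (-10/5 - 32)*(-34) = (-10*⅕ - 32)*(-34) = (-2 - 32)*(-34) = -34*(-34) = 1156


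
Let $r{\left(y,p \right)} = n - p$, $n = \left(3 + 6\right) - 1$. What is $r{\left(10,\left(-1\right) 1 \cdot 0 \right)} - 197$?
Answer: $-189$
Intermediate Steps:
$n = 8$ ($n = 9 - 1 = 8$)
$r{\left(y,p \right)} = 8 - p$
$r{\left(10,\left(-1\right) 1 \cdot 0 \right)} - 197 = \left(8 - \left(-1\right) 1 \cdot 0\right) - 197 = \left(8 - \left(-1\right) 0\right) - 197 = \left(8 - 0\right) - 197 = \left(8 + 0\right) - 197 = 8 - 197 = -189$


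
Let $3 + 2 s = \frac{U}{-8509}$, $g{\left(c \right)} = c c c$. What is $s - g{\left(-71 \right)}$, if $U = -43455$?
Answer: $\frac{3045473663}{8509} \approx 3.5791 \cdot 10^{5}$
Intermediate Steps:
$g{\left(c \right)} = c^{3}$ ($g{\left(c \right)} = c^{2} c = c^{3}$)
$s = \frac{8964}{8509}$ ($s = - \frac{3}{2} + \frac{\left(-43455\right) \frac{1}{-8509}}{2} = - \frac{3}{2} + \frac{\left(-43455\right) \left(- \frac{1}{8509}\right)}{2} = - \frac{3}{2} + \frac{1}{2} \cdot \frac{43455}{8509} = - \frac{3}{2} + \frac{43455}{17018} = \frac{8964}{8509} \approx 1.0535$)
$s - g{\left(-71 \right)} = \frac{8964}{8509} - \left(-71\right)^{3} = \frac{8964}{8509} - -357911 = \frac{8964}{8509} + 357911 = \frac{3045473663}{8509}$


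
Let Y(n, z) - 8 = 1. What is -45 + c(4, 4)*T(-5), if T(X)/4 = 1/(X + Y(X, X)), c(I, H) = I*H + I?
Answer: -25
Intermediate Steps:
Y(n, z) = 9 (Y(n, z) = 8 + 1 = 9)
c(I, H) = I + H*I (c(I, H) = H*I + I = I + H*I)
T(X) = 4/(9 + X) (T(X) = 4/(X + 9) = 4/(9 + X))
-45 + c(4, 4)*T(-5) = -45 + (4*(1 + 4))*(4/(9 - 5)) = -45 + (4*5)*(4/4) = -45 + 20*(4*(¼)) = -45 + 20*1 = -45 + 20 = -25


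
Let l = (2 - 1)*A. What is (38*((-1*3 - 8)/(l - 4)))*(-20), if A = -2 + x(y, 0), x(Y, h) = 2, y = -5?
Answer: -2090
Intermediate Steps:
A = 0 (A = -2 + 2 = 0)
l = 0 (l = (2 - 1)*0 = 1*0 = 0)
(38*((-1*3 - 8)/(l - 4)))*(-20) = (38*((-1*3 - 8)/(0 - 4)))*(-20) = (38*((-3 - 8)/(-4)))*(-20) = (38*(-11*(-¼)))*(-20) = (38*(11/4))*(-20) = (209/2)*(-20) = -2090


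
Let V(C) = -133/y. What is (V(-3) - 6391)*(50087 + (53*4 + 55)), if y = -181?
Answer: -58241349852/181 ≈ -3.2178e+8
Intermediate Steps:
V(C) = 133/181 (V(C) = -133/(-181) = -133*(-1/181) = 133/181)
(V(-3) - 6391)*(50087 + (53*4 + 55)) = (133/181 - 6391)*(50087 + (53*4 + 55)) = -1156638*(50087 + (212 + 55))/181 = -1156638*(50087 + 267)/181 = -1156638/181*50354 = -58241349852/181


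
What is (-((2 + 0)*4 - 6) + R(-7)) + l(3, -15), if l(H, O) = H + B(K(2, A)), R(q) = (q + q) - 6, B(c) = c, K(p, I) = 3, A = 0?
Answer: -16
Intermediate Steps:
R(q) = -6 + 2*q (R(q) = 2*q - 6 = -6 + 2*q)
l(H, O) = 3 + H (l(H, O) = H + 3 = 3 + H)
(-((2 + 0)*4 - 6) + R(-7)) + l(3, -15) = (-((2 + 0)*4 - 6) + (-6 + 2*(-7))) + (3 + 3) = (-(2*4 - 6) + (-6 - 14)) + 6 = (-(8 - 6) - 20) + 6 = (-1*2 - 20) + 6 = (-2 - 20) + 6 = -22 + 6 = -16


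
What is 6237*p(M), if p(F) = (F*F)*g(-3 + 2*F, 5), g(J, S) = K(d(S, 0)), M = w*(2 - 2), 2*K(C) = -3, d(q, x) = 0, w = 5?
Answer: 0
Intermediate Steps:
K(C) = -3/2 (K(C) = (1/2)*(-3) = -3/2)
M = 0 (M = 5*(2 - 2) = 5*0 = 0)
g(J, S) = -3/2
p(F) = -3*F**2/2 (p(F) = (F*F)*(-3/2) = F**2*(-3/2) = -3*F**2/2)
6237*p(M) = 6237*(-3/2*0**2) = 6237*(-3/2*0) = 6237*0 = 0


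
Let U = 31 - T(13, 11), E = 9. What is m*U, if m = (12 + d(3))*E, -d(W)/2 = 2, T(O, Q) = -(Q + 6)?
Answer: 3456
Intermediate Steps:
T(O, Q) = -6 - Q (T(O, Q) = -(6 + Q) = -6 - Q)
d(W) = -4 (d(W) = -2*2 = -4)
U = 48 (U = 31 - (-6 - 1*11) = 31 - (-6 - 11) = 31 - 1*(-17) = 31 + 17 = 48)
m = 72 (m = (12 - 4)*9 = 8*9 = 72)
m*U = 72*48 = 3456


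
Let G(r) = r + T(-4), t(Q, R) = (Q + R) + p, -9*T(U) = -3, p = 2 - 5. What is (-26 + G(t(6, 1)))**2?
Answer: 4225/9 ≈ 469.44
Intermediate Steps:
p = -3
T(U) = 1/3 (T(U) = -1/9*(-3) = 1/3)
t(Q, R) = -3 + Q + R (t(Q, R) = (Q + R) - 3 = -3 + Q + R)
G(r) = 1/3 + r (G(r) = r + 1/3 = 1/3 + r)
(-26 + G(t(6, 1)))**2 = (-26 + (1/3 + (-3 + 6 + 1)))**2 = (-26 + (1/3 + 4))**2 = (-26 + 13/3)**2 = (-65/3)**2 = 4225/9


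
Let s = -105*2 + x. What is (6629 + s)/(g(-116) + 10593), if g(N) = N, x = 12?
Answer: 6431/10477 ≈ 0.61382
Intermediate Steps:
s = -198 (s = -105*2 + 12 = -210 + 12 = -198)
(6629 + s)/(g(-116) + 10593) = (6629 - 198)/(-116 + 10593) = 6431/10477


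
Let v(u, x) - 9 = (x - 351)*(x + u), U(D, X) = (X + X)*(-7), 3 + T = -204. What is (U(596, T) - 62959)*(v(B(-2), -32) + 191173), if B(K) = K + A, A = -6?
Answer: -12402716622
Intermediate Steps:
T = -207 (T = -3 - 204 = -207)
U(D, X) = -14*X (U(D, X) = (2*X)*(-7) = -14*X)
B(K) = -6 + K (B(K) = K - 6 = -6 + K)
v(u, x) = 9 + (-351 + x)*(u + x) (v(u, x) = 9 + (x - 351)*(x + u) = 9 + (-351 + x)*(u + x))
(U(596, T) - 62959)*(v(B(-2), -32) + 191173) = (-14*(-207) - 62959)*((9 + (-32)² - 351*(-6 - 2) - 351*(-32) + (-6 - 2)*(-32)) + 191173) = (2898 - 62959)*((9 + 1024 - 351*(-8) + 11232 - 8*(-32)) + 191173) = -60061*((9 + 1024 + 2808 + 11232 + 256) + 191173) = -60061*(15329 + 191173) = -60061*206502 = -12402716622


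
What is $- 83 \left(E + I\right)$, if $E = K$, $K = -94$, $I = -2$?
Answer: $7968$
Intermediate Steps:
$E = -94$
$- 83 \left(E + I\right) = - 83 \left(-94 - 2\right) = \left(-83\right) \left(-96\right) = 7968$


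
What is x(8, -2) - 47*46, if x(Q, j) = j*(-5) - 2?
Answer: -2154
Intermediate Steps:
x(Q, j) = -2 - 5*j (x(Q, j) = -5*j - 2 = -2 - 5*j)
x(8, -2) - 47*46 = (-2 - 5*(-2)) - 47*46 = (-2 + 10) - 2162 = 8 - 2162 = -2154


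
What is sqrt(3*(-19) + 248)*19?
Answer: 19*sqrt(191) ≈ 262.59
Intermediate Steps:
sqrt(3*(-19) + 248)*19 = sqrt(-57 + 248)*19 = sqrt(191)*19 = 19*sqrt(191)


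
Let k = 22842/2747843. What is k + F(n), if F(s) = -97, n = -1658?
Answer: -266517929/2747843 ≈ -96.992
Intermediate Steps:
k = 22842/2747843 (k = 22842*(1/2747843) = 22842/2747843 ≈ 0.0083127)
k + F(n) = 22842/2747843 - 97 = -266517929/2747843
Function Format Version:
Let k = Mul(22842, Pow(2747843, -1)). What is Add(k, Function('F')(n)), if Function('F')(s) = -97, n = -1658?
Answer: Rational(-266517929, 2747843) ≈ -96.992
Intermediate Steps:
k = Rational(22842, 2747843) (k = Mul(22842, Rational(1, 2747843)) = Rational(22842, 2747843) ≈ 0.0083127)
Add(k, Function('F')(n)) = Add(Rational(22842, 2747843), -97) = Rational(-266517929, 2747843)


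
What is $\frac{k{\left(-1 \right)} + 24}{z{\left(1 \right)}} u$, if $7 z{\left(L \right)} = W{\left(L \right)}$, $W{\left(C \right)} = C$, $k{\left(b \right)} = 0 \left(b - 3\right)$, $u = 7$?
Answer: $1176$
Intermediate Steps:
$k{\left(b \right)} = 0$ ($k{\left(b \right)} = 0 \left(-3 + b\right) = 0$)
$z{\left(L \right)} = \frac{L}{7}$
$\frac{k{\left(-1 \right)} + 24}{z{\left(1 \right)}} u = \frac{0 + 24}{\frac{1}{7} \cdot 1} \cdot 7 = 24 \frac{1}{\frac{1}{7}} \cdot 7 = 24 \cdot 7 \cdot 7 = 168 \cdot 7 = 1176$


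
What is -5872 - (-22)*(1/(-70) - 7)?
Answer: -210921/35 ≈ -6026.3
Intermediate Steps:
-5872 - (-22)*(1/(-70) - 7) = -5872 - (-22)*(-1/70 - 7) = -5872 - (-22)*(-491)/70 = -5872 - 1*5401/35 = -5872 - 5401/35 = -210921/35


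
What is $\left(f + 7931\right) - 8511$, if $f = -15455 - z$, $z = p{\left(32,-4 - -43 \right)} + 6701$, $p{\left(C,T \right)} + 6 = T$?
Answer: $-22769$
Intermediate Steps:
$p{\left(C,T \right)} = -6 + T$
$z = 6734$ ($z = \left(-6 - -39\right) + 6701 = \left(-6 + \left(-4 + 43\right)\right) + 6701 = \left(-6 + 39\right) + 6701 = 33 + 6701 = 6734$)
$f = -22189$ ($f = -15455 - 6734 = -22189$)
$\left(f + 7931\right) - 8511 = \left(-22189 + 7931\right) - 8511 = -14258 - 8511 = -22769$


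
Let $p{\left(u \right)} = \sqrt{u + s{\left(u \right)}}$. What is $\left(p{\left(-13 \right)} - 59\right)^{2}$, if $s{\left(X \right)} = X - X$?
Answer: $\left(59 - i \sqrt{13}\right)^{2} \approx 3468.0 - 425.46 i$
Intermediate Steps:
$s{\left(X \right)} = 0$
$p{\left(u \right)} = \sqrt{u}$ ($p{\left(u \right)} = \sqrt{u + 0} = \sqrt{u}$)
$\left(p{\left(-13 \right)} - 59\right)^{2} = \left(\sqrt{-13} - 59\right)^{2} = \left(i \sqrt{13} - 59\right)^{2} = \left(-59 + i \sqrt{13}\right)^{2}$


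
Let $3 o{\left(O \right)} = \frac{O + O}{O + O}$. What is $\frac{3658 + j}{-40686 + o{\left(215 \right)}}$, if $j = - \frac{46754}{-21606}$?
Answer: $- \frac{39540751}{439527257} \approx -0.089962$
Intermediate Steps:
$j = \frac{23377}{10803}$ ($j = \left(-46754\right) \left(- \frac{1}{21606}\right) = \frac{23377}{10803} \approx 2.1639$)
$o{\left(O \right)} = \frac{1}{3}$ ($o{\left(O \right)} = \frac{\left(O + O\right) \frac{1}{O + O}}{3} = \frac{2 O \frac{1}{2 O}}{3} = \frac{1}{3} \cdot 1 = \frac{1}{3}$)
$\frac{3658 + j}{-40686 + o{\left(215 \right)}} = \frac{3658 + \frac{23377}{10803}}{-40686 + \frac{1}{3}} = \frac{39540751}{10803 \left(- \frac{122057}{3}\right)} = \frac{39540751}{10803} \left(- \frac{3}{122057}\right) = - \frac{39540751}{439527257}$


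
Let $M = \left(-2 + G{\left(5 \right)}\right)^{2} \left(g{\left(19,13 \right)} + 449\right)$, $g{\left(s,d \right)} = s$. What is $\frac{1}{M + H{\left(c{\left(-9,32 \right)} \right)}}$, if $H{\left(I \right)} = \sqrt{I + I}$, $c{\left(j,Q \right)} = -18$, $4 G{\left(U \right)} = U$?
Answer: $\frac{468}{123265} - \frac{32 i}{369795} \approx 0.0037967 - 8.6534 \cdot 10^{-5} i$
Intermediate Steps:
$G{\left(U \right)} = \frac{U}{4}$
$H{\left(I \right)} = \sqrt{2} \sqrt{I}$ ($H{\left(I \right)} = \sqrt{2 I} = \sqrt{2} \sqrt{I}$)
$M = \frac{1053}{4}$ ($M = \left(-2 + \frac{1}{4} \cdot 5\right)^{2} \left(19 + 449\right) = \left(-2 + \frac{5}{4}\right)^{2} \cdot 468 = \left(- \frac{3}{4}\right)^{2} \cdot 468 = \frac{9}{16} \cdot 468 = \frac{1053}{4} \approx 263.25$)
$\frac{1}{M + H{\left(c{\left(-9,32 \right)} \right)}} = \frac{1}{\frac{1053}{4} + \sqrt{2} \sqrt{-18}} = \frac{1}{\frac{1053}{4} + \sqrt{2} \cdot 3 i \sqrt{2}} = \frac{1}{\frac{1053}{4} + 6 i} = \frac{16 \left(\frac{1053}{4} - 6 i\right)}{1109385}$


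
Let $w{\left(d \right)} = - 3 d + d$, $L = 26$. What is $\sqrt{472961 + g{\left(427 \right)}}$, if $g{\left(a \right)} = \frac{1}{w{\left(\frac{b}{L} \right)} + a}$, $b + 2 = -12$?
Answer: $\frac{\sqrt{14647235697570}}{5565} \approx 687.72$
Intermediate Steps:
$b = -14$ ($b = -2 - 12 = -14$)
$w{\left(d \right)} = - 2 d$
$g{\left(a \right)} = \frac{1}{\frac{14}{13} + a}$ ($g{\left(a \right)} = \frac{1}{- 2 \left(- \frac{14}{26}\right) + a} = \frac{1}{- 2 \left(\left(-14\right) \frac{1}{26}\right) + a} = \frac{1}{\left(-2\right) \left(- \frac{7}{13}\right) + a} = \frac{1}{\frac{14}{13} + a}$)
$\sqrt{472961 + g{\left(427 \right)}} = \sqrt{472961 + \frac{13}{14 + 13 \cdot 427}} = \sqrt{472961 + \frac{13}{14 + 5551}} = \sqrt{472961 + \frac{13}{5565}} = \sqrt{\frac{2632027978}{5565}} = \frac{\sqrt{14647235697570}}{5565}$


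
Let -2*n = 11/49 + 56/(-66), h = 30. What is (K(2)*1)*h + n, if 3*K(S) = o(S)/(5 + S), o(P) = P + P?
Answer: 19489/3234 ≈ 6.0263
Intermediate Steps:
o(P) = 2*P
K(S) = 2*S/(3*(5 + S)) (K(S) = ((2*S)/(5 + S))/3 = (2*S/(5 + S))/3 = 2*S/(3*(5 + S)))
n = 1009/3234 (n = -(11/49 + 56/(-66))/2 = -(11*(1/49) + 56*(-1/66))/2 = -(11/49 - 28/33)/2 = -½*(-1009/1617) = 1009/3234 ≈ 0.31200)
(K(2)*1)*h + n = (((⅔)*2/(5 + 2))*1)*30 + 1009/3234 = (((⅔)*2/7)*1)*30 + 1009/3234 = (((⅔)*2*(⅐))*1)*30 + 1009/3234 = ((4/21)*1)*30 + 1009/3234 = (4/21)*30 + 1009/3234 = 40/7 + 1009/3234 = 19489/3234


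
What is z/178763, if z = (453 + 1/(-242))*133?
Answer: 14580125/43260646 ≈ 0.33703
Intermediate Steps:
z = 14580125/242 (z = (453 - 1/242)*133 = (109625/242)*133 = 14580125/242 ≈ 60248.)
z/178763 = (14580125/242)/178763 = (14580125/242)*(1/178763) = 14580125/43260646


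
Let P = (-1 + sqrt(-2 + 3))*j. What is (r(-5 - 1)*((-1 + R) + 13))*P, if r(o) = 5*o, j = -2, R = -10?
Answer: 0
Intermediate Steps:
P = 0 (P = (-1 + sqrt(-2 + 3))*(-2) = (-1 + sqrt(1))*(-2) = (-1 + 1)*(-2) = 0*(-2) = 0)
(r(-5 - 1)*((-1 + R) + 13))*P = ((5*(-5 - 1))*((-1 - 10) + 13))*0 = ((5*(-6))*(-11 + 13))*0 = -30*2*0 = -60*0 = 0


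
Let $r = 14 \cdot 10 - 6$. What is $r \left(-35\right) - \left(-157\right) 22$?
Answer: $-1236$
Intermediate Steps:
$r = 134$ ($r = 140 - 6 = 134$)
$r \left(-35\right) - \left(-157\right) 22 = 134 \left(-35\right) - \left(-157\right) 22 = -4690 - -3454 = -4690 + 3454 = -1236$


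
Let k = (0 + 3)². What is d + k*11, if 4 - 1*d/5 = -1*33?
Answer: 284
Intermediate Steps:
d = 185 (d = 20 - (-5)*33 = 20 - 5*(-33) = 20 + 165 = 185)
k = 9 (k = 3² = 9)
d + k*11 = 185 + 9*11 = 185 + 99 = 284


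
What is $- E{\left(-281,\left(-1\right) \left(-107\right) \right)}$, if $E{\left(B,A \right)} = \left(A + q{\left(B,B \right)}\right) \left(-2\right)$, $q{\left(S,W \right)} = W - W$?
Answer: $214$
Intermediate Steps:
$q{\left(S,W \right)} = 0$
$E{\left(B,A \right)} = - 2 A$ ($E{\left(B,A \right)} = \left(A + 0\right) \left(-2\right) = A \left(-2\right) = - 2 A$)
$- E{\left(-281,\left(-1\right) \left(-107\right) \right)} = - \left(-2\right) \left(\left(-1\right) \left(-107\right)\right) = - \left(-2\right) 107 = \left(-1\right) \left(-214\right) = 214$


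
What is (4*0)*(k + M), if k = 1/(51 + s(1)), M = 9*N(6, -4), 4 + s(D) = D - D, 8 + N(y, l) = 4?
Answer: 0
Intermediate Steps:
N(y, l) = -4 (N(y, l) = -8 + 4 = -4)
s(D) = -4 (s(D) = -4 + (D - D) = -4 + 0 = -4)
M = -36 (M = 9*(-4) = -36)
k = 1/47 (k = 1/(51 - 4) = 1/47 ≈ 0.021277)
(4*0)*(k + M) = (4*0)*(1/47 - 36) = 0*(-1691/47) = 0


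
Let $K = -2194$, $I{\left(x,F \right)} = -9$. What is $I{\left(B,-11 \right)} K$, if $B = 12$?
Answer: $19746$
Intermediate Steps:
$I{\left(B,-11 \right)} K = \left(-9\right) \left(-2194\right) = 19746$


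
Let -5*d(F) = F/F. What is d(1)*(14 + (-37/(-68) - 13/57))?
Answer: -55489/19380 ≈ -2.8632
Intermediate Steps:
d(F) = -⅕ (d(F) = -F/(5*F) = -⅕*1 = -⅕)
d(1)*(14 + (-37/(-68) - 13/57)) = -(14 + (-37/(-68) - 13/57))/5 = -(14 + (-37*(-1/68) - 13*1/57))/5 = -(14 + (37/68 - 13/57))/5 = -(14 + 1225/3876)/5 = -⅕*55489/3876 = -55489/19380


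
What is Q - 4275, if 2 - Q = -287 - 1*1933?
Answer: -2053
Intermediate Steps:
Q = 2222 (Q = 2 - (-287 - 1*1933) = 2 - (-287 - 1933) = 2 - 1*(-2220) = 2 + 2220 = 2222)
Q - 4275 = 2222 - 4275 = -2053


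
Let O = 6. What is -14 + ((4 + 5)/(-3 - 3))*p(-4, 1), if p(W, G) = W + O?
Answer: -17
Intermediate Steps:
p(W, G) = 6 + W (p(W, G) = W + 6 = 6 + W)
-14 + ((4 + 5)/(-3 - 3))*p(-4, 1) = -14 + ((4 + 5)/(-3 - 3))*(6 - 4) = -14 + (9/(-6))*2 = -14 - ⅙*9*2 = -14 - 3/2*2 = -14 - 3 = -17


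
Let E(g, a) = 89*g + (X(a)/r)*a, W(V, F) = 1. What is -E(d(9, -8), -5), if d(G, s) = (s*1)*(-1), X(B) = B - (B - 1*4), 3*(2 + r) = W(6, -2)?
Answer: -724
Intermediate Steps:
r = -5/3 (r = -2 + (1/3)*1 = -2 + 1/3 = -5/3 ≈ -1.6667)
X(B) = 4 (X(B) = B - (B - 4) = B - (-4 + B) = B + (4 - B) = 4)
d(G, s) = -s (d(G, s) = s*(-1) = -s)
E(g, a) = 89*g - 12*a/5 (E(g, a) = 89*g + (4/(-5/3))*a = 89*g + (4*(-3/5))*a = 89*g - 12*a/5)
-E(d(9, -8), -5) = -(89*(-1*(-8)) - 12/5*(-5)) = -(89*8 + 12) = -(712 + 12) = -1*724 = -724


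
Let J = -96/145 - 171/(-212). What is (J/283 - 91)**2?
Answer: 626698286376271729/75679908336400 ≈ 8280.9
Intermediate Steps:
J = 4443/30740 (J = -96*1/145 - 171*(-1/212) = -96/145 + 171/212 = 4443/30740 ≈ 0.14453)
(J/283 - 91)**2 = ((4443/30740)/283 - 91)**2 = ((4443/30740)*(1/283) - 91)**2 = (4443/8699420 - 91)**2 = (-791642777/8699420)**2 = 626698286376271729/75679908336400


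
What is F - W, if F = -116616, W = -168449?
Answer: 51833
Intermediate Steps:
F - W = -116616 - 1*(-168449) = -116616 + 168449 = 51833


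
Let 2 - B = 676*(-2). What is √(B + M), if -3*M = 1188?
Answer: √958 ≈ 30.952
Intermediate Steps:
M = -396 (M = -⅓*1188 = -396)
B = 1354 (B = 2 - 676*(-2) = 2 - 1*(-1352) = 2 + 1352 = 1354)
√(B + M) = √(1354 - 396) = √958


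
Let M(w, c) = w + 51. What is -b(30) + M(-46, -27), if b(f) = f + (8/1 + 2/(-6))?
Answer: -98/3 ≈ -32.667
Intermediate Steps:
b(f) = 23/3 + f (b(f) = f + (8*1 + 2*(-1/6)) = f + (8 - 1/3) = f + 23/3 = 23/3 + f)
M(w, c) = 51 + w
-b(30) + M(-46, -27) = -(23/3 + 30) + (51 - 46) = -1*113/3 + 5 = -113/3 + 5 = -98/3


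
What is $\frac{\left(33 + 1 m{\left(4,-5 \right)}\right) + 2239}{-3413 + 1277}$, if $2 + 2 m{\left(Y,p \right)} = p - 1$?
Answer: $- \frac{189}{178} \approx -1.0618$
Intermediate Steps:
$m{\left(Y,p \right)} = - \frac{3}{2} + \frac{p}{2}$ ($m{\left(Y,p \right)} = -1 + \frac{p - 1}{2} = -1 + \frac{-1 + p}{2} = -1 + \left(- \frac{1}{2} + \frac{p}{2}\right) = - \frac{3}{2} + \frac{p}{2}$)
$\frac{\left(33 + 1 m{\left(4,-5 \right)}\right) + 2239}{-3413 + 1277} = \frac{\left(33 + 1 \left(- \frac{3}{2} + \frac{1}{2} \left(-5\right)\right)\right) + 2239}{-3413 + 1277} = \frac{\left(33 + 1 \left(- \frac{3}{2} - \frac{5}{2}\right)\right) + 2239}{-2136} = \left(\left(33 + 1 \left(-4\right)\right) + 2239\right) \left(- \frac{1}{2136}\right) = \left(\left(33 - 4\right) + 2239\right) \left(- \frac{1}{2136}\right) = \left(29 + 2239\right) \left(- \frac{1}{2136}\right) = 2268 \left(- \frac{1}{2136}\right) = - \frac{189}{178}$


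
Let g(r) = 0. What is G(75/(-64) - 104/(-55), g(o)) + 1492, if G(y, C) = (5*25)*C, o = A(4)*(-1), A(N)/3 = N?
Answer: 1492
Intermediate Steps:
A(N) = 3*N
o = -12 (o = (3*4)*(-1) = 12*(-1) = -12)
G(y, C) = 125*C
G(75/(-64) - 104/(-55), g(o)) + 1492 = 125*0 + 1492 = 0 + 1492 = 1492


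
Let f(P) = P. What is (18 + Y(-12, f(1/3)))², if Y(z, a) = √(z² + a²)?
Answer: (54 + √1297)²/9 ≈ 900.28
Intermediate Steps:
Y(z, a) = √(a² + z²)
(18 + Y(-12, f(1/3)))² = (18 + √((1/3)² + (-12)²))² = (18 + √((⅓)² + 144))² = (18 + √(⅑ + 144))² = (18 + √(1297/9))² = (18 + √1297/3)²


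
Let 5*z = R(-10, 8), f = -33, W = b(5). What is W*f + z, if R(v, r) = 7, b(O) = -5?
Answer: 832/5 ≈ 166.40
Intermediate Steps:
W = -5
z = 7/5 (z = (⅕)*7 = 7/5 ≈ 1.4000)
W*f + z = -5*(-33) + 7/5 = 165 + 7/5 = 832/5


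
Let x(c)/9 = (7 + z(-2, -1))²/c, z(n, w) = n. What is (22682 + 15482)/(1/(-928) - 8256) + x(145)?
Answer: -682298963/222185501 ≈ -3.0709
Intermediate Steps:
x(c) = 225/c (x(c) = 9*((7 - 2)²/c) = 9*(5²/c) = 9*(25/c) = 225/c)
(22682 + 15482)/(1/(-928) - 8256) + x(145) = (22682 + 15482)/(1/(-928) - 8256) + 225/145 = 38164/(-1/928 - 8256) + 225*(1/145) = 38164/(-7661569/928) + 45/29 = 38164*(-928/7661569) + 45/29 = -35416192/7661569 + 45/29 = -682298963/222185501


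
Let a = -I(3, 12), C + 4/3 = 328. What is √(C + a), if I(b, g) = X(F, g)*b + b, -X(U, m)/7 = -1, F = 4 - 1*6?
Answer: 2*√681/3 ≈ 17.397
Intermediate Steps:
F = -2 (F = 4 - 6 = -2)
X(U, m) = 7 (X(U, m) = -7*(-1) = 7)
C = 980/3 (C = -4/3 + 328 = 980/3 ≈ 326.67)
I(b, g) = 8*b (I(b, g) = 7*b + b = 8*b)
a = -24 (a = -8*3 = -1*24 = -24)
√(C + a) = √(980/3 - 24) = √(908/3) = 2*√681/3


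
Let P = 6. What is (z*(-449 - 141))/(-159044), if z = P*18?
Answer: 15930/39761 ≈ 0.40064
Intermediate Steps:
z = 108 (z = 6*18 = 108)
(z*(-449 - 141))/(-159044) = (108*(-449 - 141))/(-159044) = (108*(-590))*(-1/159044) = -63720*(-1/159044) = 15930/39761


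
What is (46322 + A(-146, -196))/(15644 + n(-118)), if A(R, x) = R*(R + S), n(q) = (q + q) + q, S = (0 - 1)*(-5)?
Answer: 33454/7645 ≈ 4.3759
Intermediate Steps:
S = 5 (S = -1*(-5) = 5)
n(q) = 3*q (n(q) = 2*q + q = 3*q)
A(R, x) = R*(5 + R) (A(R, x) = R*(R + 5) = R*(5 + R))
(46322 + A(-146, -196))/(15644 + n(-118)) = (46322 - 146*(5 - 146))/(15644 + 3*(-118)) = (46322 - 146*(-141))/(15644 - 354) = (46322 + 20586)/15290 = 66908*(1/15290) = 33454/7645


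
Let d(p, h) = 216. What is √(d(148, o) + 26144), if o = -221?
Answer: 2*√6590 ≈ 162.36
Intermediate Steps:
√(d(148, o) + 26144) = √(216 + 26144) = √26360 = 2*√6590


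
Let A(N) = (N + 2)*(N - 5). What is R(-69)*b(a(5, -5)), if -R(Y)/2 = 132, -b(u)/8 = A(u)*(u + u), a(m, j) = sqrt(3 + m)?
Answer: -101376 - 16896*sqrt(2) ≈ -1.2527e+5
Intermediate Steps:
A(N) = (-5 + N)*(2 + N) (A(N) = (2 + N)*(-5 + N) = (-5 + N)*(2 + N))
b(u) = -16*u*(-10 + u**2 - 3*u) (b(u) = -8*(-10 + u**2 - 3*u)*(u + u) = -8*(-10 + u**2 - 3*u)*2*u = -16*u*(-10 + u**2 - 3*u))
R(Y) = -264 (R(Y) = -2*132 = -264)
R(-69)*b(a(5, -5)) = -4224*sqrt(3 + 5)*(10 - (sqrt(3 + 5))**2 + 3*sqrt(3 + 5)) = -4224*sqrt(8)*(10 - (sqrt(8))**2 + 3*sqrt(8)) = -4224*2*sqrt(2)*(10 - (2*sqrt(2))**2 + 3*(2*sqrt(2))) = -4224*2*sqrt(2)*(10 - 1*8 + 6*sqrt(2)) = -4224*2*sqrt(2)*(10 - 8 + 6*sqrt(2)) = -4224*2*sqrt(2)*(2 + 6*sqrt(2)) = -8448*sqrt(2)*(2 + 6*sqrt(2))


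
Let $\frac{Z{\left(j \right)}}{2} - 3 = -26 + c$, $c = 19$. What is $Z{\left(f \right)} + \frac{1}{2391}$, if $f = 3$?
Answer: $- \frac{19127}{2391} \approx -7.9996$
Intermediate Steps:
$Z{\left(j \right)} = -8$ ($Z{\left(j \right)} = 6 + 2 \left(-26 + 19\right) = 6 + 2 \left(-7\right) = 6 - 14 = -8$)
$Z{\left(f \right)} + \frac{1}{2391} = -8 + \frac{1}{2391} = - \frac{19127}{2391}$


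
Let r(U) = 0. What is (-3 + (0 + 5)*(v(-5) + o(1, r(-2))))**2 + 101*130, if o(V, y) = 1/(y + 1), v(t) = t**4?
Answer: 9791259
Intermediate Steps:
o(V, y) = 1/(1 + y)
(-3 + (0 + 5)*(v(-5) + o(1, r(-2))))**2 + 101*130 = (-3 + (0 + 5)*((-5)**4 + 1/(1 + 0)))**2 + 101*130 = (-3 + 5*(625 + 1/1))**2 + 13130 = (-3 + 5*(625 + 1))**2 + 13130 = (-3 + 5*626)**2 + 13130 = (-3 + 3130)**2 + 13130 = 3127**2 + 13130 = 9778129 + 13130 = 9791259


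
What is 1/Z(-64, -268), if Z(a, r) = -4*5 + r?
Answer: -1/288 ≈ -0.0034722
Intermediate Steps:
Z(a, r) = -20 + r
1/Z(-64, -268) = 1/(-20 - 268) = 1/(-288) = -1/288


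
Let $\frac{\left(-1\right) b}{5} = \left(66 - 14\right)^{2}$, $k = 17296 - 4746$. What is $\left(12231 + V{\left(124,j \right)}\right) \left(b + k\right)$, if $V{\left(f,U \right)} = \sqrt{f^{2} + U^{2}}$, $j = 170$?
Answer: $-11864070 - 1940 \sqrt{11069} \approx -1.2068 \cdot 10^{7}$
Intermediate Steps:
$k = 12550$ ($k = 17296 - 4746 = 12550$)
$b = -13520$ ($b = - 5 \left(66 - 14\right)^{2} = - 5 \cdot 52^{2} = \left(-5\right) 2704 = -13520$)
$V{\left(f,U \right)} = \sqrt{U^{2} + f^{2}}$
$\left(12231 + V{\left(124,j \right)}\right) \left(b + k\right) = \left(12231 + \sqrt{170^{2} + 124^{2}}\right) \left(-13520 + 12550\right) = \left(12231 + \sqrt{28900 + 15376}\right) \left(-970\right) = \left(12231 + \sqrt{44276}\right) \left(-970\right) = \left(12231 + 2 \sqrt{11069}\right) \left(-970\right) = -11864070 - 1940 \sqrt{11069}$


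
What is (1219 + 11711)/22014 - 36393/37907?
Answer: -51836332/139080783 ≈ -0.37271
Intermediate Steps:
(1219 + 11711)/22014 - 36393/37907 = 12930*(1/22014) - 36393*1/37907 = 2155/3669 - 36393/37907 = -51836332/139080783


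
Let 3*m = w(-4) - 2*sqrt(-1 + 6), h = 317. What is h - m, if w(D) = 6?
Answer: 315 + 2*sqrt(5)/3 ≈ 316.49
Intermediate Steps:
m = 2 - 2*sqrt(5)/3 (m = (6 - 2*sqrt(-1 + 6))/3 = (6 - 2*sqrt(5))/3 = 2 - 2*sqrt(5)/3 ≈ 0.50929)
h - m = 317 - (2 - 2*sqrt(5)/3) = 317 + (-2 + 2*sqrt(5)/3) = 315 + 2*sqrt(5)/3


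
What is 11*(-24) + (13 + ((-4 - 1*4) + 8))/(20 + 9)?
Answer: -7643/29 ≈ -263.55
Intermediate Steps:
11*(-24) + (13 + ((-4 - 1*4) + 8))/(20 + 9) = -264 + (13 + ((-4 - 4) + 8))/29 = -264 + (13 + (-8 + 8))*(1/29) = -264 + (13 + 0)*(1/29) = -264 + 13*(1/29) = -264 + 13/29 = -7643/29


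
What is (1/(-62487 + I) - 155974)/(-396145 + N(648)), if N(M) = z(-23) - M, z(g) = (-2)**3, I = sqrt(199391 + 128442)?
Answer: 608968872747751/1549229087222136 + sqrt(327833)/1549229087222136 ≈ 0.39308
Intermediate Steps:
I = sqrt(327833) ≈ 572.57
z(g) = -8
N(M) = -8 - M
(1/(-62487 + I) - 155974)/(-396145 + N(648)) = (1/(-62487 + sqrt(327833)) - 155974)/(-396145 + (-8 - 1*648)) = (-155974 + 1/(-62487 + sqrt(327833)))/(-396145 + (-8 - 648)) = (-155974 + 1/(-62487 + sqrt(327833)))/(-396145 - 656) = (-155974 + 1/(-62487 + sqrt(327833)))/(-396801) = (-155974 + 1/(-62487 + sqrt(327833)))*(-1/396801) = 155974/396801 - 1/(396801*(-62487 + sqrt(327833)))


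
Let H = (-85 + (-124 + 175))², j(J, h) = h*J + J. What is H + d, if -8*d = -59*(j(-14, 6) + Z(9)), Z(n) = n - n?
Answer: 1733/4 ≈ 433.25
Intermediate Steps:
Z(n) = 0
j(J, h) = J + J*h (j(J, h) = J*h + J = J + J*h)
d = -2891/4 (d = -(-59)*(-14*(1 + 6) + 0)/8 = -(-59)*(-14*7 + 0)/8 = -(-59)*(-98 + 0)/8 = -(-59)*(-98)/8 = -⅛*5782 = -2891/4 ≈ -722.75)
H = 1156 (H = (-85 + 51)² = (-34)² = 1156)
H + d = 1156 - 2891/4 = 1733/4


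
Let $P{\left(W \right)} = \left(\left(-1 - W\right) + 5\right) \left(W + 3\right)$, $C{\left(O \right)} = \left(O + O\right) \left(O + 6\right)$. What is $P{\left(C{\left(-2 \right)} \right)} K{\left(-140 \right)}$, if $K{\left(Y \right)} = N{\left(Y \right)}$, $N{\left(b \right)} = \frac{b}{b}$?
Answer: $-260$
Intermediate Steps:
$N{\left(b \right)} = 1$
$K{\left(Y \right)} = 1$
$C{\left(O \right)} = 2 O \left(6 + O\right)$
$P{\left(W \right)} = \left(3 + W\right) \left(4 - W\right)$ ($P{\left(W \right)} = \left(4 - W\right) \left(3 + W\right) = \left(3 + W\right) \left(4 - W\right)$)
$P{\left(C{\left(-2 \right)} \right)} K{\left(-140 \right)} = \left(12 + 2 \left(-2\right) \left(6 - 2\right) - \left(2 \left(-2\right) \left(6 - 2\right)\right)^{2}\right) 1 = \left(12 + 2 \left(-2\right) 4 - \left(2 \left(-2\right) 4\right)^{2}\right) 1 = \left(12 - 16 - \left(-16\right)^{2}\right) 1 = \left(12 - 16 - 256\right) 1 = \left(-260\right) 1 = -260$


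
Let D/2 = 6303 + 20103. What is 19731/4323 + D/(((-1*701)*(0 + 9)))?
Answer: -3845311/1010141 ≈ -3.8067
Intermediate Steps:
D = 52812 (D = 2*(6303 + 20103) = 2*26406 = 52812)
19731/4323 + D/(((-1*701)*(0 + 9))) = 19731/4323 + 52812/(((-1*701)*(0 + 9))) = 19731*(1/4323) + 52812/((-701*9)) = 6577/1441 + 52812/(-6309) = 6577/1441 + 52812*(-1/6309) = 6577/1441 - 5868/701 = -3845311/1010141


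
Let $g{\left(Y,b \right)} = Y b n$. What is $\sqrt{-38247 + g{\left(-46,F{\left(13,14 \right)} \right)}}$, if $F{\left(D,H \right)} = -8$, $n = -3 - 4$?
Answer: $i \sqrt{40823} \approx 202.05 i$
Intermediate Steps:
$n = -7$
$g{\left(Y,b \right)} = - 7 Y b$ ($g{\left(Y,b \right)} = Y b \left(-7\right) = - 7 Y b$)
$\sqrt{-38247 + g{\left(-46,F{\left(13,14 \right)} \right)}} = \sqrt{-38247 - \left(-322\right) \left(-8\right)} = \sqrt{-38247 - 2576} = \sqrt{-40823} = i \sqrt{40823}$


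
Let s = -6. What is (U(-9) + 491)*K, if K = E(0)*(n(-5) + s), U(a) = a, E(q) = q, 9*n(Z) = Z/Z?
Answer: 0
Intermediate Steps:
n(Z) = 1/9 (n(Z) = (Z/Z)/9 = (1/9)*1 = 1/9)
K = 0 (K = 0*(1/9 - 6) = 0*(-53/9) = 0)
(U(-9) + 491)*K = (-9 + 491)*0 = 482*0 = 0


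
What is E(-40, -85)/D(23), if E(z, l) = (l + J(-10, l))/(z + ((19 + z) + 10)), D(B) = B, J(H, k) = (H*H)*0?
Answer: 5/69 ≈ 0.072464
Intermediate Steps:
J(H, k) = 0 (J(H, k) = H²*0 = 0)
E(z, l) = l/(29 + 2*z) (E(z, l) = (l + 0)/(z + ((19 + z) + 10)) = l/(z + (29 + z)) = l/(29 + 2*z))
E(-40, -85)/D(23) = -85/(29 + 2*(-40))/23 = -85/(29 - 80)*(1/23) = -85/(-51)*(1/23) = -85*(-1/51)*(1/23) = (5/3)*(1/23) = 5/69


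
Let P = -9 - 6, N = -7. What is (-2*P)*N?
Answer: -210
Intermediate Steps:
P = -15
(-2*P)*N = -2*(-15)*(-7) = 30*(-7) = -210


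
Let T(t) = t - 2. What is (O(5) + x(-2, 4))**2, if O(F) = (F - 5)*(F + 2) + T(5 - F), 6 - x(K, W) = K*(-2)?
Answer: 0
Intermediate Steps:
T(t) = -2 + t
x(K, W) = 6 + 2*K (x(K, W) = 6 - K*(-2) = 6 - (-2)*K = 6 + 2*K)
O(F) = 3 - F + (-5 + F)*(2 + F) (O(F) = (F - 5)*(F + 2) + (-2 + (5 - F)) = (-5 + F)*(2 + F) + (3 - F) = 3 - F + (-5 + F)*(2 + F))
(O(5) + x(-2, 4))**2 = ((-7 + 5**2 - 4*5) + (6 + 2*(-2)))**2 = ((-7 + 25 - 20) + (6 - 4))**2 = (-2 + 2)**2 = 0**2 = 0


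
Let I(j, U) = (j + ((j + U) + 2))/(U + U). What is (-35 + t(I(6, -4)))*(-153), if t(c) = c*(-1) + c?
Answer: 5355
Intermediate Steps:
I(j, U) = (2 + U + 2*j)/(2*U) (I(j, U) = (j + ((U + j) + 2))/((2*U)) = (j + (2 + U + j))*(1/(2*U)) = (2 + U + 2*j)*(1/(2*U)) = (2 + U + 2*j)/(2*U))
t(c) = 0 (t(c) = -c + c = 0)
(-35 + t(I(6, -4)))*(-153) = (-35 + 0)*(-153) = -35*(-153) = 5355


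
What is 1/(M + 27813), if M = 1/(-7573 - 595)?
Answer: 8168/227176583 ≈ 3.5954e-5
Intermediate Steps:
M = -1/8168 (M = 1/(-8168) = -1/8168 ≈ -0.00012243)
1/(M + 27813) = 1/(-1/8168 + 27813) = 1/(227176583/8168) = 8168/227176583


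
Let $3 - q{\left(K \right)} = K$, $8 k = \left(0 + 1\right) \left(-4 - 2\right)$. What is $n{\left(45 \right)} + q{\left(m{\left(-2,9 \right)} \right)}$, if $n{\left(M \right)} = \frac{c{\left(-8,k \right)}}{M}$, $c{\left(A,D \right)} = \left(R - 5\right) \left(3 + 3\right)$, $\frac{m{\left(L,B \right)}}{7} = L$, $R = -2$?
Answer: $\frac{241}{15} \approx 16.067$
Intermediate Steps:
$m{\left(L,B \right)} = 7 L$
$k = - \frac{3}{4}$ ($k = \frac{\left(0 + 1\right) \left(-4 - 2\right)}{8} = \frac{1 \left(-6\right)}{8} = \frac{1}{8} \left(-6\right) = - \frac{3}{4} \approx -0.75$)
$q{\left(K \right)} = 3 - K$
$c{\left(A,D \right)} = -42$ ($c{\left(A,D \right)} = \left(-2 - 5\right) \left(3 + 3\right) = \left(-7\right) 6 = -42$)
$n{\left(M \right)} = - \frac{42}{M}$
$n{\left(45 \right)} + q{\left(m{\left(-2,9 \right)} \right)} = - \frac{42}{45} - \left(-3 + 7 \left(-2\right)\right) = \left(-42\right) \frac{1}{45} + \left(3 - -14\right) = - \frac{14}{15} + \left(3 + 14\right) = - \frac{14}{15} + 17 = \frac{241}{15}$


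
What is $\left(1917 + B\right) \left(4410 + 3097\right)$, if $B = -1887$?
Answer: $225210$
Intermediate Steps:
$\left(1917 + B\right) \left(4410 + 3097\right) = \left(1917 - 1887\right) \left(4410 + 3097\right) = 30 \cdot 7507 = 225210$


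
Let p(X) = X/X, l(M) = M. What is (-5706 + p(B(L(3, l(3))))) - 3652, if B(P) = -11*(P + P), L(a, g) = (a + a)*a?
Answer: -9357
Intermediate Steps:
L(a, g) = 2*a**2 (L(a, g) = (2*a)*a = 2*a**2)
B(P) = -22*P
p(X) = 1
(-5706 + p(B(L(3, l(3))))) - 3652 = (-5706 + 1) - 3652 = -5705 - 3652 = -9357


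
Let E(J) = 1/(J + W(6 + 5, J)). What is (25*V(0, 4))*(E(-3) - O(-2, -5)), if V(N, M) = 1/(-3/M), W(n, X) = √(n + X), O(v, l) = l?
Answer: -200/3 + 200*√2/3 ≈ 27.614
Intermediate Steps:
W(n, X) = √(X + n)
E(J) = 1/(J + √(11 + J)) (E(J) = 1/(J + √(J + (6 + 5))) = 1/(J + √(J + 11)) = 1/(J + √(11 + J)))
V(N, M) = -M/3
(25*V(0, 4))*(E(-3) - O(-2, -5)) = (25*(-⅓*4))*(1/(-3 + √(11 - 3)) - 1*(-5)) = (25*(-4/3))*(1/(-3 + √8) + 5) = -100*(1/(-3 + 2*√2) + 5)/3 = -100*(5 + 1/(-3 + 2*√2))/3 = -500/3 - 100/(3*(-3 + 2*√2))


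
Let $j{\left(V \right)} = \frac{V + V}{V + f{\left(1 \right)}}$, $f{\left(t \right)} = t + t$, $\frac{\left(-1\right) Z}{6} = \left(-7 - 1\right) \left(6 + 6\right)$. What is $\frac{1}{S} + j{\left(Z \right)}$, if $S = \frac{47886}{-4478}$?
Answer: $\frac{13144097}{6919527} \approx 1.8996$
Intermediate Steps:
$Z = 576$ ($Z = - 6 \left(-7 - 1\right) \left(6 + 6\right) = - 6 \left(\left(-8\right) 12\right) = \left(-6\right) \left(-96\right) = 576$)
$S = - \frac{23943}{2239}$ ($S = 47886 \left(- \frac{1}{4478}\right) = - \frac{23943}{2239} \approx -10.694$)
$f{\left(t \right)} = 2 t$
$j{\left(V \right)} = \frac{2 V}{2 + V}$ ($j{\left(V \right)} = \frac{V + V}{V + 2 \cdot 1} = \frac{2 V}{V + 2} = \frac{2 V}{2 + V}$)
$\frac{1}{S} + j{\left(Z \right)} = \frac{1}{- \frac{23943}{2239}} + 2 \cdot 576 \frac{1}{2 + 576} = - \frac{2239}{23943} + 2 \cdot 576 \cdot \frac{1}{578} = - \frac{2239}{23943} + \frac{576}{289} = \frac{13144097}{6919527}$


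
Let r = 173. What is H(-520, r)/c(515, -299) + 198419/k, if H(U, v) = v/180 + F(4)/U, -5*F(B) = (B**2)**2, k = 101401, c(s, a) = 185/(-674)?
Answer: -208893019639/109741232250 ≈ -1.9035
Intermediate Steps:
c(s, a) = -185/674 (c(s, a) = 185*(-1/674) = -185/674)
F(B) = -B**4/5
H(U, v) = -256/(5*U) + v/180 (H(U, v) = v/180 + (-1/5*4**4)/U = v*(1/180) + (-1/5*256)/U = v/180 - 256/(5*U) = -256/(5*U) + v/180)
H(-520, r)/c(515, -299) + 198419/k = ((1/180)*(-9216 - 520*173)/(-520))/(-185/674) + 198419/101401 = ((1/180)*(-1/520)*(-9216 - 89960))*(-674/185) + 198419*(1/101401) = ((1/180)*(-1/520)*(-99176))*(-674/185) + 198419/101401 = (12397/11700)*(-674/185) + 198419/101401 = -4177789/1082250 + 198419/101401 = -208893019639/109741232250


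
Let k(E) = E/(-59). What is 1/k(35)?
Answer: -59/35 ≈ -1.6857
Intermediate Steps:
k(E) = -E/59 (k(E) = E*(-1/59) = -E/59)
1/k(35) = 1/(-1/59*35) = 1/(-35/59) = -59/35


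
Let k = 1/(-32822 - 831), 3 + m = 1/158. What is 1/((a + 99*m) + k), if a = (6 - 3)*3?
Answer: -5317174/1528014623 ≈ -0.0034798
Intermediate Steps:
a = 9 (a = 3*3 = 9)
m = -473/158 (m = -3 + 1/158 = -473/158 ≈ -2.9937)
k = -1/33653 (k = 1/(-33653) = -1/33653 ≈ -2.9715e-5)
1/((a + 99*m) + k) = 1/((9 + 99*(-473/158)) - 1/33653) = 1/((9 - 46827/158) - 1/33653) = 1/(-45405/158 - 1/33653) = 1/(-1528014623/5317174) = -5317174/1528014623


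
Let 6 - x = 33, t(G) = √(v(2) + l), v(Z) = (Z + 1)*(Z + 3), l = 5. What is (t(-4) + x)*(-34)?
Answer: 918 - 68*√5 ≈ 765.95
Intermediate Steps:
v(Z) = (1 + Z)*(3 + Z)
t(G) = 2*√5 (t(G) = √((3 + 2² + 4*2) + 5) = √((3 + 4 + 8) + 5) = √(15 + 5) = √20 = 2*√5)
x = -27 (x = 6 - 1*33 = 6 - 33 = -27)
(t(-4) + x)*(-34) = (2*√5 - 27)*(-34) = (-27 + 2*√5)*(-34) = 918 - 68*√5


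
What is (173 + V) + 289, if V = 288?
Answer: 750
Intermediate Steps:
(173 + V) + 289 = (173 + 288) + 289 = 461 + 289 = 750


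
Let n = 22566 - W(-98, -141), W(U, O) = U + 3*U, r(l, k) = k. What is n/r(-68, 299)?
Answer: 1766/23 ≈ 76.783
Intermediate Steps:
W(U, O) = 4*U
n = 22958 (n = 22566 - 4*(-98) = 22566 - 1*(-392) = 22566 + 392 = 22958)
n/r(-68, 299) = 22958/299 = 22958*(1/299) = 1766/23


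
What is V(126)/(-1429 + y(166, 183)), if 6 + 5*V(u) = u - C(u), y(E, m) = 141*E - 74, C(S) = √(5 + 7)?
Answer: 8/7301 - 2*√3/109515 ≈ 0.0010641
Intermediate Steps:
C(S) = 2*√3 (C(S) = √12 = 2*√3)
y(E, m) = -74 + 141*E
V(u) = -6/5 - 2*√3/5 + u/5 (V(u) = -6/5 + (u - 2*√3)/5 = -6/5 + (-2*√3/5 + u/5) = -6/5 - 2*√3/5 + u/5)
V(126)/(-1429 + y(166, 183)) = (-6/5 - 2*√3/5 + (⅕)*126)/(-1429 + (-74 + 141*166)) = (-6/5 - 2*√3/5 + 126/5)/(-1429 + (-74 + 23406)) = (24 - 2*√3/5)/(-1429 + 23332) = (24 - 2*√3/5)/21903 = (24 - 2*√3/5)*(1/21903) = 8/7301 - 2*√3/109515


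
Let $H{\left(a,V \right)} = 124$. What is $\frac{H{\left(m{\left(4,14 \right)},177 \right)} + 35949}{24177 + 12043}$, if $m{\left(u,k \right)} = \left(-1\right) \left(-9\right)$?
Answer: $\frac{36073}{36220} \approx 0.99594$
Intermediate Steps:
$m{\left(u,k \right)} = 9$
$\frac{H{\left(m{\left(4,14 \right)},177 \right)} + 35949}{24177 + 12043} = \frac{124 + 35949}{24177 + 12043} = \frac{36073}{36220}$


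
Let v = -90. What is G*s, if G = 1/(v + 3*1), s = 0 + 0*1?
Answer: 0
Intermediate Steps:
s = 0 (s = 0 + 0 = 0)
G = -1/87 (G = 1/(-90 + 3*1) = 1/(-90 + 3) = 1/(-87) = -1/87 ≈ -0.011494)
G*s = -1/87*0 = 0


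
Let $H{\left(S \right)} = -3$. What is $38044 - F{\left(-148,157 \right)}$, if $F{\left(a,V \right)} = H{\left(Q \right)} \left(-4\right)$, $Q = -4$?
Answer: $38032$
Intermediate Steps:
$F{\left(a,V \right)} = 12$ ($F{\left(a,V \right)} = \left(-3\right) \left(-4\right) = 12$)
$38044 - F{\left(-148,157 \right)} = 38044 - 12 = 38032$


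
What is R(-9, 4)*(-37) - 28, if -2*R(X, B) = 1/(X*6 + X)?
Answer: -3565/126 ≈ -28.294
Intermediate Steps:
R(X, B) = -1/(14*X) (R(X, B) = -1/(2*(X*6 + X)) = -1/(2*(6*X + X)) = -1/(7*X)/2 = -1/(14*X))
R(-9, 4)*(-37) - 28 = -1/14/(-9)*(-37) - 28 = -1/14*(-⅑)*(-37) - 28 = (1/126)*(-37) - 28 = -37/126 - 28 = -3565/126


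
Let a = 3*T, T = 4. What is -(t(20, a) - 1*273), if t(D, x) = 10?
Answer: 263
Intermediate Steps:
a = 12 (a = 3*4 = 12)
-(t(20, a) - 1*273) = -(10 - 1*273) = -(10 - 273) = -1*(-263) = 263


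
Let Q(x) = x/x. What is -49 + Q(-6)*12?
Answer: -37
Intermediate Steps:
Q(x) = 1
-49 + Q(-6)*12 = -49 + 1*12 = -49 + 12 = -37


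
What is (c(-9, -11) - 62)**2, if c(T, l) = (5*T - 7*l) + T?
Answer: 1521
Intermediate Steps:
c(T, l) = -7*l + 6*T (c(T, l) = (-7*l + 5*T) + T = -7*l + 6*T)
(c(-9, -11) - 62)**2 = ((-7*(-11) + 6*(-9)) - 62)**2 = ((77 - 54) - 62)**2 = (23 - 62)**2 = (-39)**2 = 1521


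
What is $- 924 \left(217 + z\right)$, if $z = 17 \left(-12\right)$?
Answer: $-12012$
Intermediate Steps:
$z = -204$
$- 924 \left(217 + z\right) = - 924 \left(217 - 204\right) = \left(-924\right) 13 = -12012$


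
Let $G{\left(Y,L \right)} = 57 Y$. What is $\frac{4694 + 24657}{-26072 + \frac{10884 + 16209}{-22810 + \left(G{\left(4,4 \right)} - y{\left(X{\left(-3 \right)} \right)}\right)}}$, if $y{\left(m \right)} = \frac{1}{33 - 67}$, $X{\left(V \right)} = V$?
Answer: $- \frac{1073110297}{953269706} \approx -1.1257$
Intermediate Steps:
$y{\left(m \right)} = - \frac{1}{34}$ ($y{\left(m \right)} = \frac{1}{-34} = - \frac{1}{34}$)
$\frac{4694 + 24657}{-26072 + \frac{10884 + 16209}{-22810 + \left(G{\left(4,4 \right)} - y{\left(X{\left(-3 \right)} \right)}\right)}} = \frac{4694 + 24657}{-26072 + \frac{10884 + 16209}{-22810 + \left(57 \cdot 4 - - \frac{1}{34}\right)}} = \frac{29351}{-26072 + \frac{27093}{-22810 + \left(228 + \frac{1}{34}\right)}} = \frac{29351}{-26072 + \frac{27093}{-22810 + \frac{7753}{34}}} = \frac{29351}{-26072 + \frac{27093}{- \frac{767787}{34}}} = \frac{29351}{-26072 + 27093 \left(- \frac{34}{767787}\right)} = \frac{29351}{-26072 - \frac{307054}{255929}} = \frac{29351}{- \frac{6672887942}{255929}} = 29351 \left(- \frac{255929}{6672887942}\right) = - \frac{1073110297}{953269706}$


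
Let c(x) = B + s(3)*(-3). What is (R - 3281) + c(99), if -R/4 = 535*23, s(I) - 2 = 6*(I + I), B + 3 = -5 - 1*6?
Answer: -52629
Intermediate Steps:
B = -14 (B = -3 + (-5 - 1*6) = -3 + (-5 - 6) = -3 - 11 = -14)
s(I) = 2 + 12*I (s(I) = 2 + 6*(I + I) = 2 + 6*(2*I) = 2 + 12*I)
R = -49220 (R = -2140*23 = -4*12305 = -49220)
c(x) = -128 (c(x) = -14 + (2 + 12*3)*(-3) = -14 + (2 + 36)*(-3) = -14 + 38*(-3) = -14 - 114 = -128)
(R - 3281) + c(99) = (-49220 - 3281) - 128 = -52501 - 128 = -52629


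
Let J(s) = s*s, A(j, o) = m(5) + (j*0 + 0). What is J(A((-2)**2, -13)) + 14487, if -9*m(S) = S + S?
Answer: 1173547/81 ≈ 14488.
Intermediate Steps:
m(S) = -2*S/9 (m(S) = -(S + S)/9 = -2*S/9)
A(j, o) = -10/9 (A(j, o) = -2/9*5 + (j*0 + 0) = -10/9 + (0 + 0) = -10/9 + 0 = -10/9)
J(s) = s**2
J(A((-2)**2, -13)) + 14487 = (-10/9)**2 + 14487 = 100/81 + 14487 = 1173547/81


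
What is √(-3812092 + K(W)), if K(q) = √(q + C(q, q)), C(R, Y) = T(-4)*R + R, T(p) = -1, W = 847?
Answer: √(-3812092 + 11*√7) ≈ 1952.5*I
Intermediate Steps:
C(R, Y) = 0 (C(R, Y) = -R + R = 0)
K(q) = √q (K(q) = √(q + 0) = √q)
√(-3812092 + K(W)) = √(-3812092 + √847) = √(-3812092 + 11*√7)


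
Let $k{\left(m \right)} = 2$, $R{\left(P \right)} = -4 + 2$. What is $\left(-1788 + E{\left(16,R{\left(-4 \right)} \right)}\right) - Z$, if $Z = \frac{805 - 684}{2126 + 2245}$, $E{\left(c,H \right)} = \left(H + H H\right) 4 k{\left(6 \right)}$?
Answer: $- \frac{7745533}{4371} \approx -1772.0$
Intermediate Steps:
$R{\left(P \right)} = -2$
$E{\left(c,H \right)} = 8 H + 8 H^{2}$ ($E{\left(c,H \right)} = \left(H + H H\right) 4 \cdot 2 = \left(H + H^{2}\right) 4 \cdot 2 = \left(4 H + 4 H^{2}\right) 2 = 8 H + 8 H^{2}$)
$Z = \frac{121}{4371} \approx 0.027682$
$\left(-1788 + E{\left(16,R{\left(-4 \right)} \right)}\right) - Z = \left(-1788 + 8 \left(-2\right) \left(1 - 2\right)\right) - \frac{121}{4371} = \left(-1788 + 8 \left(-2\right) \left(-1\right)\right) - \frac{121}{4371} = \left(-1788 + 16\right) - \frac{121}{4371} = -1772 - \frac{121}{4371} = - \frac{7745533}{4371}$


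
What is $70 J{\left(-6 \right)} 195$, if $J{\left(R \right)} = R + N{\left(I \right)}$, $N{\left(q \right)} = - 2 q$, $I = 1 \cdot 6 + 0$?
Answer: $-245700$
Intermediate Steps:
$I = 6$ ($I = 6 + 0 = 6$)
$J{\left(R \right)} = -12 + R$ ($J{\left(R \right)} = R - 12 = -12 + R$)
$70 J{\left(-6 \right)} 195 = 70 \left(-12 - 6\right) 195 = 70 \left(-18\right) 195 = \left(-1260\right) 195 = -245700$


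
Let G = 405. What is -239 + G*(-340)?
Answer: -137939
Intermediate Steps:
-239 + G*(-340) = -239 + 405*(-340) = -239 - 137700 = -137939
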